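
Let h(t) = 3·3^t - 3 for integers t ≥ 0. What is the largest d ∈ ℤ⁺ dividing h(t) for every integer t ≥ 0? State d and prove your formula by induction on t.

d = 6

Computing the first values: h(0) = 0 and h(1) = 6; gcd(0, 6) = 6, so d ≤ 6.
We prove 6 | 3·3^t - 3 for all t ≥ 0 by induction on t.
Base case (t = 0): h(0) = 0 = 6·(0), so 6 | h(0).
Inductive step: assume the claim holds for t = k, i.e. 6 | h(k). Then
h(k+1) = 3·3^(k+1) - 3 = 3·(3·3^k - 3) + 6 = 3·h(k) + 6. The first term is divisible by 6 by the inductive hypothesis, and 6 is divisible by 6. Hence 6 | h(k+1).
By induction, the statement is established for all t ≥ 0.
Therefore the largest such d is 6.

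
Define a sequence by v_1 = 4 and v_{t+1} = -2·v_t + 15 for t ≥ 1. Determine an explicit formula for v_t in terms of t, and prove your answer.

Computing the first terms: v_1 = 4, v_2 = 7, v_3 = 1. This suggests v_t = -(-2)^(t - 1) + 5.
When t = 1: the formula gives 4 = 4 = v_1.
Inductive step: assume the claim holds for t = p, so v_p = -(-2)^(p - 1) + 5.
Then v_{p+1} = -2·v_p + 15 = -2·(-(-2)^(p - 1) + 5) + 15 = -(-2)^p + 5 = -(-2)^((p+1) - 1) + 5,
which is the claimed formula at t = p+1.
This completes the induction.

v_t = -(-2)^(t - 1) + 5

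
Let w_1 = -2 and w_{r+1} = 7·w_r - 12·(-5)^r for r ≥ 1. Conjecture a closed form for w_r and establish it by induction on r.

w_r = (-5)^r + 3·7^(r - 1)

Computing the first terms: w_1 = -2, w_2 = 46, w_3 = 22. This suggests w_r = (-5)^r + 3·7^(r - 1).
For the base case r = 1: the formula gives -2 = -2 = w_1.
Suppose the result is true for r = m, so w_m = (-5)^m + 3·7^(m - 1).
Then w_{m+1} = 7·w_m - 12·(-5)^m = 7·((-5)^m + 3·7^(m - 1)) - 12·(-5)^m = (-5)^(m + 1) + 3·7^m = (-5)^(m+1) + 3·7^((m+1) - 1),
which is the claimed formula at r = m+1.
Hence, by induction on r, the claim holds for every r ≥ 1.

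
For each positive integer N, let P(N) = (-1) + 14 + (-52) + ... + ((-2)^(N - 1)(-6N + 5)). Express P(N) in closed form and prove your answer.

P(N) = (-2)^N(2N - 1) + 1

We claim P(N) = (-2)^N(2N - 1) + 1 for all N ≥ 1.
When N = 1: P(1) = -1, and the closed form gives -1. They agree.
Inductive step: assume the claim holds for N = i, so P(i) = (-2)^i(2i - 1) + 1.
Then P(i+1) = P(i) + ((-2)^i(-6i - 1)) = ((-2)^i(2i - 1) + 1) + ((-2)^i(-6i - 1)).
Simplifying, P(i+1) = (-2)^(i + 1) - (-2)^(i + 2)i + 1 = (-2)^(i+1)(2(i+1) - 1) + 1,
which is the closed form with N = i+1.
Hence, by induction on N, the claim holds for every N ≥ 1.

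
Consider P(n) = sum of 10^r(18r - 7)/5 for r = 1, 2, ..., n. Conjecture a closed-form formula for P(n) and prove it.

P(n) = 2·10^n(2n - 1) + 2

We claim P(n) = 2·10^n(2n - 1) + 2 for all n ≥ 1.
When n = 1: P(1) = 22, and the closed form gives 22. They agree.
Inductive step: assume the claim holds for n = r, so P(r) = 2·10^r(2r - 1) + 2.
Then P(r+1) = P(r) + (10^r(36r + 22)) = (2·10^r(2r - 1) + 2) + (10^r(36r + 22)).
Simplifying, P(r+1) = 40·10^r·r + 20·10^r + 2 = 2·10^(r+1)(2(r+1) - 1) + 2,
which is the closed form with n = r+1.
Hence, by induction on n, the claim holds for every n ≥ 1.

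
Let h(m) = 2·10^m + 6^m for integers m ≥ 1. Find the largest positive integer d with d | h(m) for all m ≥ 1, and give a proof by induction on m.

Computing the first values: h(1) = 26 and h(2) = 236; gcd(26, 236) = 2, so d ≤ 2.
We prove 2 | 2·10^m + 6^m for all m ≥ 1 by induction on m.
When m = 1: h(1) = 26 = 2·(13), so 2 | h(1).
For the inductive step, assume it holds for an arbitrary i ≥ 1, i.e. 2 | h(i). Then
h(i+1) − 10·h(i) = (2·10^(i+1) + 6^(i+1)) − 10·(2·10^i + 6^i) = (1)·6^i·(6 − 10) = (-4)·6^i. Since 2 | h(i) by the inductive hypothesis, 2 | 10·h(i); and 2 | -4 since -4 = 2·-2. Therefore 2 | h(i+1).
By induction, the statement is established for all m ≥ 1.
Therefore the largest such d is 2.

d = 2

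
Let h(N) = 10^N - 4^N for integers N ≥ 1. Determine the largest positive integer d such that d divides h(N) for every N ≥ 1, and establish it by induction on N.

Computing the first values: h(1) = 6 and h(2) = 84; gcd(6, 84) = 6, so d ≤ 6.
We prove 6 | 10^N - 4^N for all N ≥ 1 by induction on N.
When N = 1: h(1) = 6 = 6·(1), so 6 | h(1).
Inductive step: suppose the statement holds for some r ≥ 1, i.e. 6 | h(r). Then
10^{r+1} − 4^{r+1} = 10·10^r − 4·4^r = 10·(10^r − 4^r) + (6)·4^r. The first term is divisible by 6 by the inductive hypothesis, and the second term (6)·4^r is divisible by 6 since 6 | 6. Hence 6 | h(r+1).
This completes the induction.
Therefore the largest such d is 6.

d = 6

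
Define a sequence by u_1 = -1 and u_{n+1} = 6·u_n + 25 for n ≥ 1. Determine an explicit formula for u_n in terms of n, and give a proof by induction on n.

Computing the first terms: u_1 = -1, u_2 = 19, u_3 = 139. This suggests u_n = 4·6^(n - 1) - 5.
Base step (n = 1): the formula gives -1 = -1 = u_1.
For the inductive step, assume it holds for an arbitrary p ≥ 1, so u_p = 4·6^(p - 1) - 5.
Then u_{p+1} = 6·u_p + 25 = 6·(4·6^(p - 1) - 5) + 25 = 4·6^p - 5 = 4·6^((p+1) - 1) - 5,
which is the claimed formula at n = p+1.
By induction, the statement is established for all n ≥ 1.

u_n = 4·6^(n - 1) - 5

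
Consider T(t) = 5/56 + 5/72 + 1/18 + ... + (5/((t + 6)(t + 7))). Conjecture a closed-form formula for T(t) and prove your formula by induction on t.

T(t) = 5t/(7(t + 7))

We claim T(t) = 5t/(7(t + 7)) for all t ≥ 1.
When t = 1: T(1) = 5/56, and the closed form gives 5/56. They agree.
Suppose the result is true for t = i, so T(i) = 5i/(7(i + 7)).
Then T(i+1) = T(i) + (5/((i + 7)(i + 8))) = (5i/(7(i + 7))) + (5/((i + 7)(i + 8))).
Simplifying, T(i+1) = 5(i + 1)/(7(i + 8)) = 5(i+1)/(7((i+1) + 7)),
which is the closed form with t = i+1.
By induction, the statement is established for all t ≥ 1.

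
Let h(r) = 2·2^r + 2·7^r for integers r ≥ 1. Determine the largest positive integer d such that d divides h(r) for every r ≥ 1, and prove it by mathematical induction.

Computing the first values: h(1) = 18 and h(2) = 106; gcd(18, 106) = 2, so d ≤ 2.
We prove 2 | 2·2^r + 2·7^r for all r ≥ 1 by induction on r.
Base step (r = 1): h(1) = 18 = 2·(9), so 2 | h(1).
Inductive step: assume the claim holds for r = p, i.e. 2 | h(p). Then
h(p+1) − 7·h(p) = (2·2^(p+1) + 2·7^(p+1)) − 7·(2·2^p + 2·7^p) = (2)·2^p·(2 − 7) = (-10)·2^p. Since 2 | h(p) by the inductive hypothesis, 2 | 7·h(p); and 2 | -10 since -10 = 2·-5. Therefore 2 | h(p+1).
Hence, by induction on r, the claim holds for every r ≥ 1.
Therefore the largest such d is 2.

d = 2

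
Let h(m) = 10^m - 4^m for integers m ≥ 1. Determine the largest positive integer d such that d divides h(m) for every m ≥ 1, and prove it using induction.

d = 6

Computing the first values: h(1) = 6 and h(2) = 84; gcd(6, 84) = 6, so d ≤ 6.
We prove 6 | 10^m - 4^m for all m ≥ 1 by induction on m.
Base step (m = 1): h(1) = 6 = 6·(1), so 6 | h(1).
Inductive step: assume the claim holds for m = i, i.e. 6 | h(i). Then
10^{i+1} − 4^{i+1} = 10·10^i − 4·4^i = 10·(10^i − 4^i) + (6)·4^i. The first term is divisible by 6 by the inductive hypothesis, and the second term (6)·4^i is divisible by 6 since 6 | 6. Hence 6 | h(i+1).
By induction, the statement is established for all m ≥ 1.
Therefore the largest such d is 6.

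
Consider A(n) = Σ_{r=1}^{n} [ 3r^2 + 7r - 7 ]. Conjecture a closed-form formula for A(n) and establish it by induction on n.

A(n) = n(n^2 + 5n - 3)

We claim A(n) = n(n^2 + 5n - 3) for all n ≥ 1.
Base case (n = 1): A(1) = 3, and the closed form gives 3. They agree.
Inductive step: suppose the statement holds for some r ≥ 1, so A(r) = r(r^2 + 5r - 3).
Then A(r+1) = A(r) + (7r + 3(r + 1)^2) = (r(r^2 + 5r - 3)) + (7r + 3(r + 1)^2).
Simplifying, A(r+1) = (r + 1)(r^2 + 7r + 3) = (r+1)((r+1)^2 + 5(r+1) - 3),
which is the closed form with n = r+1.
This completes the induction.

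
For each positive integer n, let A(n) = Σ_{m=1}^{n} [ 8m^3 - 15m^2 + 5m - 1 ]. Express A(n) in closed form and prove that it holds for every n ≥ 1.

A(n) = n(2n + 1)(n^2 - n - 1)

We claim A(n) = n(2n + 1)(n^2 - n - 1) for all n ≥ 1.
For the base case n = 1: A(1) = -3, and the closed form gives -3. They agree.
Suppose the result is true for n = m, so A(m) = m(2m^3 - m^2 - 3m - 1).
Then A(m+1) = A(m) + (8m^3 + 9m^2 - m - 3) = (m(2m^3 - m^2 - 3m - 1)) + (8m^3 + 9m^2 - m - 3).
Simplifying, A(m+1) = (m + 1)(2m + 3)(m^2 + m - 1) = (m+1)(2(m+1) + 1)((m+1)^2 - (m+1) - 1),
which is the closed form with n = m+1.
This completes the induction.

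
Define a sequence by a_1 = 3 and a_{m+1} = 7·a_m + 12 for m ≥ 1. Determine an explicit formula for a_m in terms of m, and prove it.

Computing the first terms: a_1 = 3, a_2 = 33, a_3 = 243. This suggests a_m = 5·7^(m - 1) - 2.
When m = 1: the formula gives 3 = 3 = a_1.
For the inductive step, assume it holds for an arbitrary i ≥ 1, so a_i = 5·7^(i - 1) - 2.
Then a_{i+1} = 7·a_i + 12 = 7·(5·7^(i - 1) - 2) + 12 = 5·7^i - 2 = 5·7^((i+1) - 1) - 2,
which is the claimed formula at m = i+1.
Hence, by induction on m, the claim holds for every m ≥ 1.

a_m = 5·7^(m - 1) - 2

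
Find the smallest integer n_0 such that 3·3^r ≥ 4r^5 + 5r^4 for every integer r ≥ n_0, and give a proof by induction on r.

At r = 11: 531441 < 717409, so the inequality fails and n_0 ≥ 12. We prove 3·3^r ≥ 4r^5 + 5r^4 for all r ≥ 12.
Base case (r = 12): 3·3^r = 1594323 and 4r^5 + 5r^4 = 1099008, so 1594323 ≥ 1099008.
For the inductive step, assume it holds for an arbitrary p ≥ 12, so 3·3^p ≥ 4p^5 + 5p^4.
Then 3·3^(p + 1) = 3·(3·3^p) ≥ 3·(4p^5 + 5p^4).
Also, for p ≥ 12 we have 3·(4p^5 + 5p^4) ≥ 4(p+1)^5 + 5(p+1)^4, since 3·(4p^5 + 5p^4) − (4(p+1)^5 + 5(p+1)^4) = 8p^5 - 10p^4 - 60p^3 - 70p^2 - 40p - 9, which is nonnegative for all p ≥ 12.
Combining, 3·3^(p + 1) ≥ 4(p+1)^5 + 5(p+1)^4.
By the principle of mathematical induction, the result holds for all r ≥ 12.
Hence the smallest such n_0 is 12.

n_0 = 12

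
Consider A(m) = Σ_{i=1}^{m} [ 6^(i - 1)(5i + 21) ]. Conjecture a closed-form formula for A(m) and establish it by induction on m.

A(m) = 6^m(m + 4) - 4

We claim A(m) = 6^m(m + 4) - 4 for all m ≥ 1.
Base case (m = 1): A(1) = 26, and the closed form gives 26. They agree.
Inductive step: suppose the statement holds for some i ≥ 1, so A(i) = 6^i(i + 4) - 4.
Then A(i+1) = A(i) + (6^i(5i + 26)) = (6^i(i + 4) - 4) + (6^i(5i + 26)).
Simplifying, A(i+1) = 6·6^i·i + 30·6^i - 4 = 6^(i+1)((i+1) + 4) - 4,
which is the closed form with m = i+1.
This completes the induction.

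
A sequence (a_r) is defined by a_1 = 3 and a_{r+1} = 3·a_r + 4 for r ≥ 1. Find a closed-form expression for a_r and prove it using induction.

a_r = 5·3^(r - 1) - 2

Computing the first terms: a_1 = 3, a_2 = 13, a_3 = 43. This suggests a_r = 5·3^(r - 1) - 2.
For the base case r = 1: the formula gives 3 = 3 = a_1.
For the inductive step, assume it holds for an arbitrary m ≥ 1, so a_m = 5·3^(m - 1) - 2.
Then a_{m+1} = 3·a_m + 4 = 3·(5·3^(m - 1) - 2) + 4 = 5·3^m - 2 = 5·3^((m+1) - 1) - 2,
which is the claimed formula at r = m+1.
By the principle of mathematical induction, the result holds for all r ≥ 1.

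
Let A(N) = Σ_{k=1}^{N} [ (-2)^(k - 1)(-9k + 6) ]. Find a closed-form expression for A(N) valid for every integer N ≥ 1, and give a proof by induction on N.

A(N) = (-2)^N(3N - 1) + 1

We claim A(N) = (-2)^N(3N - 1) + 1 for all N ≥ 1.
For the base case N = 1: A(1) = -3, and the closed form gives -3. They agree.
Inductive step: suppose the statement holds for some k ≥ 1, so A(k) = (-2)^k(3k - 1) + 1.
Then A(k+1) = A(k) + ((-2)^k(-9k - 3)) = ((-2)^k(3k - 1) + 1) + ((-2)^k(-9k - 3)).
Simplifying, A(k+1) = -6(-2)^k·k - 4(-2)^k + 1 = (-2)^(k+1)(3(k+1) - 1) + 1,
which is the closed form with N = k+1.
This completes the induction.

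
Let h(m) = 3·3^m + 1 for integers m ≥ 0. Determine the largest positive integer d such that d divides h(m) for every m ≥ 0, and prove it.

Computing the first values: h(0) = 4 and h(1) = 10; gcd(4, 10) = 2, so d ≤ 2.
We prove 2 | 3·3^m + 1 for all m ≥ 0 by induction on m.
When m = 0: h(0) = 4 = 2·(2), so 2 | h(0).
For the inductive step, assume it holds for an arbitrary k ≥ 0, i.e. 2 | h(k). Then
h(k+1) = 3·3^(k+1) + 1 = 3·(3·3^k + 1) - 2 = 3·h(k) - 2. The first term is divisible by 2 by the inductive hypothesis, and -2 is divisible by 2. Hence 2 | h(k+1).
Hence, by induction on m, the claim holds for every m ≥ 0.
Therefore the largest such d is 2.

d = 2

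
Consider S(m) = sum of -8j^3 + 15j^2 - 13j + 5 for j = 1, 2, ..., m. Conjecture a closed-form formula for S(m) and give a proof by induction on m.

S(m) = -m(2m^3 - m^2 + m - 1)

We claim S(m) = -m(2m^3 - m^2 + m - 1) for all m ≥ 1.
For the base case m = 1: S(1) = -1, and the closed form gives -1. They agree.
Inductive step: suppose the statement holds for some j ≥ 1, so S(j) = j(-2j^3 + j^2 - j + 1).
Then S(j+1) = S(j) + (-8j^3 - 9j^2 - 7j - 1) = (j(-2j^3 + j^2 - j + 1)) + (-8j^3 - 9j^2 - 7j - 1).
Simplifying, S(j+1) = -(j + 1)(2j^3 + 5j^2 + 5j + 1) = -(j+1)(2(j+1)^3 - (j+1)^2 + (j+1) - 1),
which is the closed form with m = j+1.
By the principle of mathematical induction, the result holds for all m ≥ 1.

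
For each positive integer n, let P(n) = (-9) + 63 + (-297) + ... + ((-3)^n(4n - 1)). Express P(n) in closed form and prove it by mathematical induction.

P(n) = 3(-3)^n·n

We claim P(n) = 3(-3)^n·n for all n ≥ 1.
When n = 1: P(1) = -9, and the closed form gives -9. They agree.
For the inductive step, assume it holds for an arbitrary p ≥ 1, so P(p) = 3(-3)^p·p.
Then P(p+1) = P(p) + ((-3)^(p + 1)(4p + 3)) = (3(-3)^p·p) + ((-3)^(p + 1)(4p + 3)).
Simplifying, P(p+1) = (-3)^(p + 2)(-p - 1) = 3(-3)^(p+1)·(p+1),
which is the closed form with n = p+1.
By induction, the statement is established for all n ≥ 1.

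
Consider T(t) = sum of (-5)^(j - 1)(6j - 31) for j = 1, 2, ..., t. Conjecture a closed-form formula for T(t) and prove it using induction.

We claim T(t) = (-5)^t(-t + 5) - 5 for all t ≥ 1.
For the base case t = 1: T(1) = -25, and the closed form gives -25. They agree.
Inductive step: suppose the statement holds for some j ≥ 1, so T(j) = (-5)^j(-j + 5) - 5.
Then T(j+1) = T(j) + ((-5)^j(6j - 25)) = ((-5)^j(-j + 5) - 5) + ((-5)^j(6j - 25)).
Simplifying, T(j+1) = 5(-5)^j·j - 20(-5)^j - 5 = (-5)^(j+1)(-(j+1) + 5) - 5,
which is the closed form with t = j+1.
Hence, by induction on t, the claim holds for every t ≥ 1.

T(t) = (-5)^t(-t + 5) - 5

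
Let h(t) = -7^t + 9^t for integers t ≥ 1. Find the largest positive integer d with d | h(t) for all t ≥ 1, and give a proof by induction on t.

d = 2

Computing the first values: h(1) = 2 and h(2) = 32; gcd(2, 32) = 2, so d ≤ 2.
We prove 2 | -7^t + 9^t for all t ≥ 1 by induction on t.
Base case (t = 1): h(1) = 2 = 2·(1), so 2 | h(1).
For the inductive step, assume it holds for an arbitrary r ≥ 1, i.e. 2 | h(r). Then
9^{r+1} − 7^{r+1} = 9·9^r − 7·7^r = 9·(9^r − 7^r) + (2)·7^r. The first term is divisible by 2 by the inductive hypothesis, and the second term (2)·7^r is divisible by 2 since 2 | 2. Hence 2 | h(r+1).
This completes the induction.
Therefore the largest such d is 2.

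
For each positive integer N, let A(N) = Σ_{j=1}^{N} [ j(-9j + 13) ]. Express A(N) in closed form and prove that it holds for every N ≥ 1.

A(N) = -N(N + 1)(3N - 5)

We claim A(N) = -N(N + 1)(3N - 5) for all N ≥ 1.
Base case (N = 1): A(1) = 4, and the closed form gives 4. They agree.
For the inductive step, assume it holds for an arbitrary j ≥ 1, so A(j) = j(-3j^2 + 2j + 5).
Then A(j+1) = A(j) + (-(j + 1)(9j - 4)) = (j(-3j^2 + 2j + 5)) + (-(j + 1)(9j - 4)).
Simplifying, A(j+1) = -(j + 1)(j + 2)(3j - 2) = -(j+1)((j+1) + 1)(3(j+1) - 5),
which is the closed form with N = j+1.
This completes the induction.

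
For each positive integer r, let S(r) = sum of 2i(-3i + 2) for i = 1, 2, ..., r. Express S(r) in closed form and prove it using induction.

S(r) = -r(r + 1)(2r - 1)

We claim S(r) = -r(r + 1)(2r - 1) for all r ≥ 1.
For the base case r = 1: S(1) = -2, and the closed form gives -2. They agree.
Suppose the result is true for r = i, so S(i) = i(-2i^2 - i + 1).
Then S(i+1) = S(i) + (-2(i + 1)(3i + 1)) = (i(-2i^2 - i + 1)) + (-2(i + 1)(3i + 1)).
Simplifying, S(i+1) = -(i + 1)(i + 2)(2i + 1) = -(i+1)((i+1) + 1)(2(i+1) - 1),
which is the closed form with r = i+1.
By induction, the statement is established for all r ≥ 1.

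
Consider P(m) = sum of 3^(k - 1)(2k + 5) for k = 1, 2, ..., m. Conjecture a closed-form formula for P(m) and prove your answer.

P(m) = 3^m(m + 2) - 2

We claim P(m) = 3^m(m + 2) - 2 for all m ≥ 1.
Base step (m = 1): P(1) = 7, and the closed form gives 7. They agree.
For the inductive step, assume it holds for an arbitrary k ≥ 1, so P(k) = 3^k(k + 2) - 2.
Then P(k+1) = P(k) + (3^k(2k + 7)) = (3^k(k + 2) - 2) + (3^k(2k + 7)).
Simplifying, P(k+1) = 3^(k + 1)k + 3^(k + 2) - 2 = 3^(k+1)((k+1) + 2) - 2,
which is the closed form with m = k+1.
This completes the induction.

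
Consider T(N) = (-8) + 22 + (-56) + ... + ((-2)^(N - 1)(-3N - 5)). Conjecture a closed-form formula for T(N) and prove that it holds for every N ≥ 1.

We claim T(N) = (-2)^N(N + 2) - 2 for all N ≥ 1.
When N = 1: T(1) = -8, and the closed form gives -8. They agree.
Inductive step: suppose the statement holds for some k ≥ 1, so T(k) = (-2)^k(k + 2) - 2.
Then T(k+1) = T(k) + ((-2)^k(-3k - 8)) = ((-2)^k(k + 2) - 2) + ((-2)^k(-3k - 8)).
Simplifying, T(k+1) = -2(-2)^k·k - 6(-2)^k - 2 = (-2)^(k+1)((k+1) + 2) - 2,
which is the closed form with N = k+1.
By induction, the statement is established for all N ≥ 1.

T(N) = (-2)^N(N + 2) - 2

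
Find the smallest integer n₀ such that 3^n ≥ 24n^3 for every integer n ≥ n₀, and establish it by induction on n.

n₀ = 9

At n = 8: 6561 < 12288, so the inequality fails and n₀ ≥ 9. We prove 3^n ≥ 24n^3 for all n ≥ 9.
For the base case n = 9: 3^n = 19683 and 24n^3 = 17496, so 19683 ≥ 17496.
Inductive step: assume the claim holds for n = k, so 3^k ≥ 24k^3.
Then 3^(k + 1) = 3·(3^k) ≥ 3·(24k^3).
Also, for k ≥ 9 we have 3·(24k^3) ≥ 24(k+1)^3, since 3 ≥ (1 + 1/k)^3 for all k ≥ 9.
Combining, 3^(k + 1) ≥ 24(k+1)^3.
Hence, by induction on n, the claim holds for every n ≥ 9.
Hence the smallest such n₀ is 9.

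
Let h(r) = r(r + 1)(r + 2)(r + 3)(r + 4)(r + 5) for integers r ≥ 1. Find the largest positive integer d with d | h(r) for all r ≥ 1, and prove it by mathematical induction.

d = 720

Computing the first values: h(1) = 720 and h(2) = 5040; gcd(720, 5040) = 720, so d ≤ 720.
We prove 720 | r(r + 1)(r + 2)(r + 3)(r + 4)(r + 5) for all r ≥ 1 by induction on r.
For the base case r = 1: h(1) = 720 = 720·(1), so 720 | h(1).
Inductive step: assume the claim holds for r = m, i.e. 720 | h(m). Then
h(m+1) − h(m) = (m+1)·(m+2)·(m+3)·(m+4)·(m+5)·(m+6) − m·(m+1)·(m+2)·(m+3)·(m+4)·(m+5) = (m+1)·(m+2)·(m+3)·(m+4)·(m+5)·[(m+6) − m] = 6·(m+1)·(m+2)·(m+3)·(m+4)·(m+5). The product of 5 consecutive integers is divisible by (5)! = 120, so h(m+1) − h(m) is divisible by 6·120 = 720. By the inductive hypothesis 720 | h(m), hence 720 | h(m+1).
By induction, the statement is established for all r ≥ 1.
Therefore the largest such d is 720.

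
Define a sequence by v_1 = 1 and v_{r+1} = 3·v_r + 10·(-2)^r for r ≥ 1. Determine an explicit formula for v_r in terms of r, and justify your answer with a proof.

Computing the first terms: v_1 = 1, v_2 = -17, v_3 = -11. This suggests v_r = (-2)^(r + 1) - 3^r.
For the base case r = 1: the formula gives 1 = 1 = v_1.
Inductive step: assume the claim holds for r = p, so v_p = (-2)^(p + 1) - 3^p.
Then v_{p+1} = 3·v_p + 10·(-2)^p = 3·((-2)^(p + 1) - 3^p) + 10·(-2)^p = (-2)^(p + 2) - 3^(p + 1) = (-2)^((p+1) + 1) - 3^(p+1),
which is the claimed formula at r = p+1.
By induction, the statement is established for all r ≥ 1.

v_r = (-2)^(r + 1) - 3^r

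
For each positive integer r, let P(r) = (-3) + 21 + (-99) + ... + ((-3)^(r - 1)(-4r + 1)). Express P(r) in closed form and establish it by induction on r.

We claim P(r) = (-3)^r·r for all r ≥ 1.
Base case (r = 1): P(1) = -3, and the closed form gives -3. They agree.
Inductive step: assume the claim holds for r = k, so P(k) = (-3)^k·k.
Then P(k+1) = P(k) + ((-3)^k(-4k - 3)) = ((-3)^k·k) + ((-3)^k(-4k - 3)).
Simplifying, P(k+1) = (-3)^(k + 1)(k + 1) = (-3)^(k+1)·(k+1),
which is the closed form with r = k+1.
This completes the induction.

P(r) = (-3)^r·r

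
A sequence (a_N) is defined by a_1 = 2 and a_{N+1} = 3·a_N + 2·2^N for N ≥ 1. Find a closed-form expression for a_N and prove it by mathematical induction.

Computing the first terms: a_1 = 2, a_2 = 10, a_3 = 38. This suggests a_N = -2^(N + 1) + 2·3^N.
Base case (N = 1): the formula gives 2 = 2 = a_1.
Inductive step: assume the claim holds for N = r, so a_r = -2^(r + 1) + 2·3^r.
Then a_{r+1} = 3·a_r + 2·2^r = 3·(-2^(r + 1) + 2·3^r) + 2·2^r = -2^(r + 2) + 2·3^(r + 1) = -2^((r+1) + 1) + 2·3^(r+1),
which is the claimed formula at N = r+1.
This completes the induction.

a_N = -2^(N + 1) + 2·3^N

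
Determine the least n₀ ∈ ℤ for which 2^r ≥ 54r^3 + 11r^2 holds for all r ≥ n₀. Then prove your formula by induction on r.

n₀ = 19

At r = 18: 262144 < 318492, so the inequality fails and n₀ ≥ 19. We prove 2^r ≥ 54r^3 + 11r^2 for all r ≥ 19.
Base case (r = 19): 2^r = 524288 and 54r^3 + 11r^2 = 374357, so 524288 ≥ 374357.
Inductive step: suppose the statement holds for some p ≥ 19, so 2^p ≥ 54p^3 + 11p^2.
Then 2^(p + 1) = 2·(2^p) ≥ 2·(54p^3 + 11p^2).
Also, for p ≥ 19 we have 2·(54p^3 + 11p^2) ≥ 54(p+1)^3 + 11(p+1)^2, since 2·(54p^3 + 11p^2) − (54(p+1)^3 + 11(p+1)^2) = 54p^3 - 151p^2 - 184p - 65, which is nonnegative for all p ≥ 19.
Combining, 2^(p + 1) ≥ 54(p+1)^3 + 11(p+1)^2.
By induction, the statement is established for all r ≥ 19.
Hence the smallest such n₀ is 19.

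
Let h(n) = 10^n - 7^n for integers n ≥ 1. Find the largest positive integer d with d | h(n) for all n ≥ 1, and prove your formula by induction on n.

d = 3

Computing the first values: h(1) = 3 and h(2) = 51; gcd(3, 51) = 3, so d ≤ 3.
We prove 3 | 10^n - 7^n for all n ≥ 1 by induction on n.
Base step (n = 1): h(1) = 3 = 3·(1), so 3 | h(1).
For the inductive step, assume it holds for an arbitrary j ≥ 1, i.e. 3 | h(j). Then
10^{j+1} − 7^{j+1} = 10·10^j − 7·7^j = 10·(10^j − 7^j) + (3)·7^j. The first term is divisible by 3 by the inductive hypothesis, and the second term (3)·7^j is divisible by 3 since 3 | 3. Hence 3 | h(j+1).
Hence, by induction on n, the claim holds for every n ≥ 1.
Therefore the largest such d is 3.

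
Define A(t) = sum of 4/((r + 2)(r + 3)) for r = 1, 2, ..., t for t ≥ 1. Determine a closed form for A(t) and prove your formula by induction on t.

A(t) = 4t/(3(t + 3))

We claim A(t) = 4t/(3(t + 3)) for all t ≥ 1.
Base step (t = 1): A(1) = 1/3, and the closed form gives 1/3. They agree.
Suppose the result is true for t = r, so A(r) = 4r/(3(r + 3)).
Then A(r+1) = A(r) + (4/((r + 3)(r + 4))) = (4r/(3(r + 3))) + (4/((r + 3)(r + 4))).
Simplifying, A(r+1) = 4(r + 1)/(3(r + 4)) = 4(r+1)/(3((r+1) + 3)),
which is the closed form with t = r+1.
Hence, by induction on t, the claim holds for every t ≥ 1.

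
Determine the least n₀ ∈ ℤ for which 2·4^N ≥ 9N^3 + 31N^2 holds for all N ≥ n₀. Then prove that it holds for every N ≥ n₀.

At N = 4: 512 < 1072, so the inequality fails and n₀ ≥ 5. We prove 2·4^N ≥ 9N^3 + 31N^2 for all N ≥ 5.
Base step (N = 5): 2·4^N = 2048 and 9N^3 + 31N^2 = 1900, so 2048 ≥ 1900.
Inductive step: assume the claim holds for N = j, so 2·4^j ≥ 9j^3 + 31j^2.
Then 2·4^(j + 1) = 4·(2·4^j) ≥ 4·(9j^3 + 31j^2).
Also, for j ≥ 5 we have 4·(9j^3 + 31j^2) ≥ 9(j+1)^3 + 31(j+1)^2, since 4·(9j^3 + 31j^2) − (9(j+1)^3 + 31(j+1)^2) = 27j^3 + 66j^2 - 89j - 40, which is nonnegative for all j ≥ 5.
Combining, 2·4^(j + 1) ≥ 9(j+1)^3 + 31(j+1)^2.
By the principle of mathematical induction, the result holds for all N ≥ 5.
Hence the smallest such n₀ is 5.

n₀ = 5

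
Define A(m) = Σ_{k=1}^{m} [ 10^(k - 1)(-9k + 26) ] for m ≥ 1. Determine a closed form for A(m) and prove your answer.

A(m) = 10^m(-m + 3) - 3

We claim A(m) = 10^m(-m + 3) - 3 for all m ≥ 1.
For the base case m = 1: A(1) = 17, and the closed form gives 17. They agree.
Inductive step: assume the claim holds for m = k, so A(k) = 10^k(-k + 3) - 3.
Then A(k+1) = A(k) + (10^k(-9k + 17)) = (10^k(-k + 3) - 3) + (10^k(-9k + 17)).
Simplifying, A(k+1) = -10·10^k·k + 20·10^k - 3 = 10^(k+1)(-(k+1) + 3) - 3,
which is the closed form with m = k+1.
By the principle of mathematical induction, the result holds for all m ≥ 1.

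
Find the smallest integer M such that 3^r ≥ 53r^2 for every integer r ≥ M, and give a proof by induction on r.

M = 8

At r = 7: 2187 < 2597, so the inequality fails and M ≥ 8. We prove 3^r ≥ 53r^2 for all r ≥ 8.
When r = 8: 3^r = 6561 and 53r^2 = 3392, so 6561 ≥ 3392.
Inductive step: assume the claim holds for r = j, so 3^j ≥ 53j^2.
Then 3^(j + 1) = 3·(3^j) ≥ 3·(53j^2).
Also, for j ≥ 8 we have 3·(53j^2) ≥ 53(j+1)^2, since 3 ≥ (1 + 1/j)^2 for all j ≥ 8.
Combining, 3^(j + 1) ≥ 53(j+1)^2.
By induction, the statement is established for all r ≥ 8.
Hence the smallest such M is 8.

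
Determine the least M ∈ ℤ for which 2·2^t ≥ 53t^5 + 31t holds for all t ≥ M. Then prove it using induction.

M = 30

At t = 29: 1073741824 < 1087091796, so the inequality fails and M ≥ 30. We prove 2·2^t ≥ 53t^5 + 31t for all t ≥ 30.
For the base case t = 30: 2·2^t = 2147483648 and 53t^5 + 31t = 1287900930, so 2147483648 ≥ 1287900930.
For the inductive step, assume it holds for an arbitrary p ≥ 30, so 2·2^p ≥ 53p^5 + 31p.
Then 2·2^(p + 1) = 2·(2·2^p) ≥ 2·(53p^5 + 31p).
Also, for p ≥ 30 we have 2·(53p^5 + 31p) ≥ 53(p+1)^5 + 31(p+1), since 2·(53p^5 + 31p) − (53(p+1)^5 + 31(p+1)) = 53p^5 - 265p^4 - 530p^3 - 530p^2 - 234p - 84, which is nonnegative for all p ≥ 30.
Combining, 2·2^(p + 1) ≥ 53(p+1)^5 + 31(p+1).
This completes the induction.
Hence the smallest such M is 30.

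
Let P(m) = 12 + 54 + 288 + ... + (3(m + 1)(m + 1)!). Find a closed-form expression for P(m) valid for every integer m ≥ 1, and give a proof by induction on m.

We claim P(m) = 3(m + 2)! - 6 for all m ≥ 1.
Base step (m = 1): P(1) = 12, and the closed form gives 12. They agree.
Inductive step: assume the claim holds for m = k, so P(k) = 3(k + 2)! - 6.
Then P(k+1) = P(k) + (3(k + 2)(k + 2)!) = (3(k + 2)! - 6) + (3(k + 2)(k + 2)!).
Simplifying, P(k+1) = 3((k+1) + 2)! - 6,
which is the closed form with m = k+1.
Hence, by induction on m, the claim holds for every m ≥ 1.

P(m) = 3(m + 2)! - 6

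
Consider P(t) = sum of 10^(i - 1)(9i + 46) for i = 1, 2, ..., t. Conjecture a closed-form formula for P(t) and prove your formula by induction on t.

P(t) = 10^t(t + 5) - 5

We claim P(t) = 10^t(t + 5) - 5 for all t ≥ 1.
Base case (t = 1): P(1) = 55, and the closed form gives 55. They agree.
Inductive step: suppose the statement holds for some i ≥ 1, so P(i) = 10^i(i + 5) - 5.
Then P(i+1) = P(i) + (10^i(9i + 55)) = (10^i(i + 5) - 5) + (10^i(9i + 55)).
Simplifying, P(i+1) = 10·10^i·i + 60·10^i - 5 = 10^(i+1)((i+1) + 5) - 5,
which is the closed form with t = i+1.
By the principle of mathematical induction, the result holds for all t ≥ 1.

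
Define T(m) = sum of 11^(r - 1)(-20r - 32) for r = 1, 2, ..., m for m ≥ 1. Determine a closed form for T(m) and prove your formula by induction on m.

T(m) = -11^m(2m + 3) + 3

We claim T(m) = -11^m(2m + 3) + 3 for all m ≥ 1.
Base case (m = 1): T(1) = -52, and the closed form gives -52. They agree.
Inductive step: suppose the statement holds for some r ≥ 1, so T(r) = -11^r(2r + 3) + 3.
Then T(r+1) = T(r) + (11^r(-20r - 52)) = (-11^r(2r + 3) + 3) + (11^r(-20r - 52)).
Simplifying, T(r+1) = -22·11^r·r - 55·11^r + 3 = -11^(r+1)(2(r+1) + 3) + 3,
which is the closed form with m = r+1.
This completes the induction.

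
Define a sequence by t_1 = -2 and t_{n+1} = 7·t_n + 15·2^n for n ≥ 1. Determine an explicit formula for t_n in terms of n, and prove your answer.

Computing the first terms: t_1 = -2, t_2 = 16, t_3 = 172. This suggests t_n = -3·2^n + 4·7^(n - 1).
For the base case n = 1: the formula gives -2 = -2 = t_1.
Inductive step: suppose the statement holds for some m ≥ 1, so t_m = -3·2^m + 4·7^(m - 1).
Then t_{m+1} = 7·t_m + 15·2^m = 7·(-3·2^m + 4·7^(m - 1)) + 15·2^m = -3·2^(m + 1) + 4·7^m = -3·2^(m+1) + 4·7^((m+1) - 1),
which is the claimed formula at n = m+1.
Hence, by induction on n, the claim holds for every n ≥ 1.

t_n = -3·2^n + 4·7^(n - 1)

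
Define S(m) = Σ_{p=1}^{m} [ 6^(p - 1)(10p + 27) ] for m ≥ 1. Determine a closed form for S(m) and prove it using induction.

We claim S(m) = 6^m(2m + 5) - 5 for all m ≥ 1.
Base case (m = 1): S(1) = 37, and the closed form gives 37. They agree.
For the inductive step, assume it holds for an arbitrary p ≥ 1, so S(p) = 6^p(2p + 5) - 5.
Then S(p+1) = S(p) + (6^p(10p + 37)) = (6^p(2p + 5) - 5) + (6^p(10p + 37)).
Simplifying, S(p+1) = 12·6^p·p + 42·6^p - 5 = 6^(p+1)(2(p+1) + 5) - 5,
which is the closed form with m = p+1.
Hence, by induction on m, the claim holds for every m ≥ 1.

S(m) = 6^m(2m + 5) - 5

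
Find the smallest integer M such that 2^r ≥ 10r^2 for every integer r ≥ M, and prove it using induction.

M = 10

At r = 9: 512 < 810, so the inequality fails and M ≥ 10. We prove 2^r ≥ 10r^2 for all r ≥ 10.
When r = 10: 2^r = 1024 and 10r^2 = 1000, so 1024 ≥ 1000.
Suppose the result is true for r = p, so 2^p ≥ 10p^2.
Then 2^(p + 1) = 2·(2^p) ≥ 2·(10p^2).
Also, for p ≥ 10 we have 2·(10p^2) ≥ 10(p+1)^2, since 2 ≥ (1 + 1/p)^2 for all p ≥ 10.
Combining, 2^(p + 1) ≥ 10(p+1)^2.
By induction, the statement is established for all r ≥ 10.
Hence the smallest such M is 10.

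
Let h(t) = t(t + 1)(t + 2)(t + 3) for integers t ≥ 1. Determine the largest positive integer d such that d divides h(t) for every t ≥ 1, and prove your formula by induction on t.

d = 24

Computing the first values: h(1) = 24 and h(2) = 120; gcd(24, 120) = 24, so d ≤ 24.
We prove 24 | t(t + 1)(t + 2)(t + 3) for all t ≥ 1 by induction on t.
Base step (t = 1): h(1) = 24 = 24·(1), so 24 | h(1).
Inductive step: suppose the statement holds for some m ≥ 1, i.e. 24 | h(m). Then
h(m+1) − h(m) = (m+1)·(m+2)·(m+3)·(m+4) − m·(m+1)·(m+2)·(m+3) = (m+1)·(m+2)·(m+3)·[(m+4) − m] = 4·(m+1)·(m+2)·(m+3). The product of 3 consecutive integers is divisible by (3)! = 6, so h(m+1) − h(m) is divisible by 4·6 = 24. By the inductive hypothesis 24 | h(m), hence 24 | h(m+1).
By induction, the statement is established for all t ≥ 1.
Therefore the largest such d is 24.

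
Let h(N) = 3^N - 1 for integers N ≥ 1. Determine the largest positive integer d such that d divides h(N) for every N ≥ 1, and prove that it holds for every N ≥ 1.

Computing the first values: h(1) = 2 and h(2) = 8; gcd(2, 8) = 2, so d ≤ 2.
We prove 2 | 3^N - 1 for all N ≥ 1 by induction on N.
Base step (N = 1): h(1) = 2 = 2·(1), so 2 | h(1).
For the inductive step, assume it holds for an arbitrary j ≥ 1, i.e. 2 | h(j). Then
3^{j+1} − 1^{j+1} = 3·3^j − 1·1^j = 3·(3^j − 1^j) + (2)·1^j. The first term is divisible by 2 by the inductive hypothesis, and the second term (2)·1^j is divisible by 2 since 2 | 2. Hence 2 | h(j+1).
By induction, the statement is established for all N ≥ 1.
Therefore the largest such d is 2.

d = 2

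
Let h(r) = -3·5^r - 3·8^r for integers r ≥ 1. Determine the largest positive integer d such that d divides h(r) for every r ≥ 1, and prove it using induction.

d = 3

Computing the first values: h(1) = -39 and h(2) = -267; gcd(-39, -267) = 3, so d ≤ 3.
We prove 3 | -3·5^r - 3·8^r for all r ≥ 1 by induction on r.
When r = 1: h(1) = -39 = 3·(-13), so 3 | h(1).
Suppose the result is true for r = p, i.e. 3 | h(p). Then
h(p+1) − 8·h(p) = (-3·5^(p+1) - 3·8^(p+1)) − 8·(-3·5^p - 3·8^p) = (-3)·5^p·(5 − 8) = (9)·5^p. Since 3 | h(p) by the inductive hypothesis, 3 | 8·h(p); and 3 | 9 since 9 = 3·3. Therefore 3 | h(p+1).
By induction, the statement is established for all r ≥ 1.
Therefore the largest such d is 3.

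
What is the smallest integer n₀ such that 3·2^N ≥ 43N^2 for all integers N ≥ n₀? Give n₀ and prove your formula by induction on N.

At N = 10: 3072 < 4300, so the inequality fails and n₀ ≥ 11. We prove 3·2^N ≥ 43N^2 for all N ≥ 11.
Base step (N = 11): 3·2^N = 6144 and 43N^2 = 5203, so 6144 ≥ 5203.
Suppose the result is true for N = r, so 3·2^r ≥ 43r^2.
Then 3·2^(r + 1) = 2·(3·2^r) ≥ 2·(43r^2).
Also, for r ≥ 11 we have 2·(43r^2) ≥ 43(r+1)^2, since 2 ≥ (1 + 1/r)^2 for all r ≥ 11.
Combining, 3·2^(r + 1) ≥ 43(r+1)^2.
Hence, by induction on N, the claim holds for every N ≥ 11.
Hence the smallest such n₀ is 11.

n₀ = 11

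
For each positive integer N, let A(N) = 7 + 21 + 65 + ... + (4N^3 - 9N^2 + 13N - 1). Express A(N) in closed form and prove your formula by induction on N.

A(N) = N(N^3 - N^2 + 3N + 4)

We claim A(N) = N(N^3 - N^2 + 3N + 4) for all N ≥ 1.
For the base case N = 1: A(1) = 7, and the closed form gives 7. They agree.
Suppose the result is true for N = k, so A(k) = k(k^3 - k^2 + 3k + 4).
Then A(k+1) = A(k) + (4k^3 + 3k^2 + 7k + 7) = (k(k^3 - k^2 + 3k + 4)) + (4k^3 + 3k^2 + 7k + 7).
Simplifying, A(k+1) = (k + 1)(k^3 + 2k^2 + 4k + 7) = (k+1)((k+1)^3 - (k+1)^2 + 3(k+1) + 4),
which is the closed form with N = k+1.
By induction, the statement is established for all N ≥ 1.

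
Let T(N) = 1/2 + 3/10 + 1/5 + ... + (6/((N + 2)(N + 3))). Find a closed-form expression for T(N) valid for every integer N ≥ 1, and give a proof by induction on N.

We claim T(N) = 2N/(N + 3) for all N ≥ 1.
Base case (N = 1): T(1) = 1/2, and the closed form gives 1/2. They agree.
Suppose the result is true for N = p, so T(p) = 2p/(p + 3).
Then T(p+1) = T(p) + (6/((p + 3)(p + 4))) = (2p/(p + 3)) + (6/((p + 3)(p + 4))).
Simplifying, T(p+1) = 2(p + 1)/(p + 4) = 2(p+1)/((p+1) + 3),
which is the closed form with N = p+1.
By the principle of mathematical induction, the result holds for all N ≥ 1.

T(N) = 2N/(N + 3)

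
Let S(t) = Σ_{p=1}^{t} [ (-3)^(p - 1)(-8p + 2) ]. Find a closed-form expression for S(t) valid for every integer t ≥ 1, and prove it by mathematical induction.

We claim S(t) = 2(-3)^t·t for all t ≥ 1.
When t = 1: S(1) = -6, and the closed form gives -6. They agree.
Suppose the result is true for t = p, so S(p) = 2(-3)^p·p.
Then S(p+1) = S(p) + ((-3)^p(-8p - 6)) = (2(-3)^p·p) + ((-3)^p(-8p - 6)).
Simplifying, S(p+1) = (-3)^(p + 1)(2p + 2) = 2(-3)^(p+1)·(p+1),
which is the closed form with t = p+1.
Hence, by induction on t, the claim holds for every t ≥ 1.

S(t) = 2(-3)^t·t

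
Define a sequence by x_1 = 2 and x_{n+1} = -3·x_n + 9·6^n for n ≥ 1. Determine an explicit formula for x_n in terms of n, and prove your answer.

x_n = -4(-3)^(n - 1) + 6^n

Computing the first terms: x_1 = 2, x_2 = 48, x_3 = 180. This suggests x_n = -4(-3)^(n - 1) + 6^n.
Base case (n = 1): the formula gives 2 = 2 = x_1.
Inductive step: suppose the statement holds for some p ≥ 1, so x_p = -4(-3)^(p - 1) + 6^p.
Then x_{p+1} = -3·x_p + 9·6^p = -3·(-4(-3)^(p - 1) + 6^p) + 9·6^p = -4(-3)^p + 6^(p + 1) = -4(-3)^((p+1) - 1) + 6^(p+1),
which is the claimed formula at n = p+1.
By induction, the statement is established for all n ≥ 1.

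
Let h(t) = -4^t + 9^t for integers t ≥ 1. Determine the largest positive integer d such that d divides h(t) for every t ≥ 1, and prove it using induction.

d = 5

Computing the first values: h(1) = 5 and h(2) = 65; gcd(5, 65) = 5, so d ≤ 5.
We prove 5 | -4^t + 9^t for all t ≥ 1 by induction on t.
For the base case t = 1: h(1) = 5 = 5·(1), so 5 | h(1).
Suppose the result is true for t = j, i.e. 5 | h(j). Then
9^{j+1} − 4^{j+1} = 9·9^j − 4·4^j = 9·(9^j − 4^j) + (5)·4^j. The first term is divisible by 5 by the inductive hypothesis, and the second term (5)·4^j is divisible by 5 since 5 | 5. Hence 5 | h(j+1).
Hence, by induction on t, the claim holds for every t ≥ 1.
Therefore the largest such d is 5.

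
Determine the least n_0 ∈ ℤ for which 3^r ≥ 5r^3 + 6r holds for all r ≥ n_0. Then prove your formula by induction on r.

At r = 6: 729 < 1116, so the inequality fails and n_0 ≥ 7. We prove 3^r ≥ 5r^3 + 6r for all r ≥ 7.
Base case (r = 7): 3^r = 2187 and 5r^3 + 6r = 1757, so 2187 ≥ 1757.
Inductive step: suppose the statement holds for some k ≥ 7, so 3^k ≥ 5k^3 + 6k.
Then 3^(k + 1) = 3·(3^k) ≥ 3·(5k^3 + 6k).
Also, for k ≥ 7 we have 3·(5k^3 + 6k) ≥ 5(k+1)^3 + 6(k+1), since 3·(5k^3 + 6k) − (5(k+1)^3 + 6(k+1)) = 10k^3 - 15k^2 - 3k - 11, which is nonnegative for all k ≥ 7.
Combining, 3^(k + 1) ≥ 5(k+1)^3 + 6(k+1).
This completes the induction.
Hence the smallest such n_0 is 7.

n_0 = 7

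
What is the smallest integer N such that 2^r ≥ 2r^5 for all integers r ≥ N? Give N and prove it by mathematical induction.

At r = 23: 8388608 < 12872686, so the inequality fails and N ≥ 24. We prove 2^r ≥ 2r^5 for all r ≥ 24.
When r = 24: 2^r = 16777216 and 2r^5 = 15925248, so 16777216 ≥ 15925248.
Suppose the result is true for r = m, so 2^m ≥ 2m^5.
Then 2^(m + 1) = 2·(2^m) ≥ 2·(2m^5).
Also, for m ≥ 24 we have 2·(2m^5) ≥ 2(m+1)^5, since 2 ≥ (1 + 1/m)^5 for all m ≥ 24.
Combining, 2^(m + 1) ≥ 2(m+1)^5.
Hence, by induction on r, the claim holds for every r ≥ 24.
Hence the smallest such N is 24.

N = 24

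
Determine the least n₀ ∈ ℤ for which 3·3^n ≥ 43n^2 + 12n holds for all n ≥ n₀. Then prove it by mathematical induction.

At n = 5: 729 < 1135, so the inequality fails and n₀ ≥ 6. We prove 3·3^n ≥ 43n^2 + 12n for all n ≥ 6.
When n = 6: 3·3^n = 2187 and 43n^2 + 12n = 1620, so 2187 ≥ 1620.
Inductive step: assume the claim holds for n = j, so 3·3^j ≥ 43j^2 + 12j.
Then 3·3^(j + 1) = 3·(3·3^j) ≥ 3·(43j^2 + 12j).
Also, for j ≥ 6 we have 3·(43j^2 + 12j) ≥ 43(j+1)^2 + 12(j+1), since 3·(43j^2 + 12j) − (43(j+1)^2 + 12(j+1)) = 86j^2 - 62j - 55, which is nonnegative for all j ≥ 6.
Combining, 3·3^(j + 1) ≥ 43(j+1)^2 + 12(j+1).
Hence, by induction on n, the claim holds for every n ≥ 6.
Hence the smallest such n₀ is 6.

n₀ = 6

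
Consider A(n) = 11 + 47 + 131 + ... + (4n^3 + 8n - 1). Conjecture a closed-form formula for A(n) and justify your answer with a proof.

We claim A(n) = n(n^3 + 2n^2 + 5n + 3) for all n ≥ 1.
When n = 1: A(1) = 11, and the closed form gives 11. They agree.
Suppose the result is true for n = r, so A(r) = r(r^3 + 2r^2 + 5r + 3).
Then A(r+1) = A(r) + (8r + 4(r + 1)^3 + 7) = (r(r^3 + 2r^2 + 5r + 3)) + (8r + 4(r + 1)^3 + 7).
Simplifying, A(r+1) = (r + 1)(r^3 + 5r^2 + 12r + 11) = (r+1)((r+1)^3 + 2(r+1)^2 + 5(r+1) + 3),
which is the closed form with n = r+1.
By the principle of mathematical induction, the result holds for all n ≥ 1.

A(n) = n(n^3 + 2n^2 + 5n + 3)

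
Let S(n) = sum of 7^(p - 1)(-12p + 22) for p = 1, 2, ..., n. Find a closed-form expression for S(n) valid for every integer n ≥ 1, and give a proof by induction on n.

We claim S(n) = 2·7^n(-n + 2) - 4 for all n ≥ 1.
Base step (n = 1): S(1) = 10, and the closed form gives 10. They agree.
Inductive step: suppose the statement holds for some p ≥ 1, so S(p) = 2·7^p(-p + 2) - 4.
Then S(p+1) = S(p) + (7^p(-12p + 10)) = (2·7^p(-p + 2) - 4) + (7^p(-12p + 10)).
Simplifying, S(p+1) = -14·7^p·p + 14·7^p - 4 = 2·7^(p+1)(-(p+1) + 2) - 4,
which is the closed form with n = p+1.
By induction, the statement is established for all n ≥ 1.

S(n) = 2·7^n(-n + 2) - 4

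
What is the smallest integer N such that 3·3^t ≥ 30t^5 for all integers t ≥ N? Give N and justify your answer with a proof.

N = 15

At t = 14: 14348907 < 16134720, so the inequality fails and N ≥ 15. We prove 3·3^t ≥ 30t^5 for all t ≥ 15.
Base step (t = 15): 3·3^t = 43046721 and 30t^5 = 22781250, so 43046721 ≥ 22781250.
For the inductive step, assume it holds for an arbitrary p ≥ 15, so 3·3^p ≥ 30p^5.
Then 3·3^(p + 1) = 3·(3·3^p) ≥ 3·(30p^5).
Also, for p ≥ 15 we have 3·(30p^5) ≥ 30(p+1)^5, since 3 ≥ (1 + 1/p)^5 for all p ≥ 15.
Combining, 3·3^(p + 1) ≥ 30(p+1)^5.
By the principle of mathematical induction, the result holds for all t ≥ 15.
Hence the smallest such N is 15.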